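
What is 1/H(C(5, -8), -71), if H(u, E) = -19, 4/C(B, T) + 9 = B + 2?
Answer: -1/19 ≈ -0.052632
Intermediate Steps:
C(B, T) = 4/(-7 + B) (C(B, T) = 4/(-9 + (B + 2)) = 4/(-9 + (2 + B)) = 4/(-7 + B))
1/H(C(5, -8), -71) = 1/(-19) = -1/19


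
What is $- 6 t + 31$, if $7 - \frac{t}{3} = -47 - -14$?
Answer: $-689$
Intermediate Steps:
$t = 120$ ($t = 21 - 3 \left(-47 - -14\right) = 21 - 3 \left(-47 + 14\right) = 21 - -99 = 21 + 99 = 120$)
$- 6 t + 31 = \left(-6\right) 120 + 31 = -720 + 31 = -689$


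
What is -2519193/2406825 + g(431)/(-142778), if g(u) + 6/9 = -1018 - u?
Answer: -118732081393/114547219950 ≈ -1.0365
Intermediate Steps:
g(u) = -3056/3 - u (g(u) = -⅔ + (-1018 - u) = -3056/3 - u)
-2519193/2406825 + g(431)/(-142778) = -2519193/2406825 + (-3056/3 - 1*431)/(-142778) = -2519193*1/2406825 + (-3056/3 - 431)*(-1/142778) = -839731/802275 - 4349/3*(-1/142778) = -839731/802275 + 4349/428334 = -118732081393/114547219950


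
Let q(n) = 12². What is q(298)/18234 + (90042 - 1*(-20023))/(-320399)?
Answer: -108932653/324564187 ≈ -0.33563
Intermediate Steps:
q(n) = 144
q(298)/18234 + (90042 - 1*(-20023))/(-320399) = 144/18234 + (90042 - 1*(-20023))/(-320399) = 144*(1/18234) + (90042 + 20023)*(-1/320399) = 8/1013 + 110065*(-1/320399) = 8/1013 - 110065/320399 = -108932653/324564187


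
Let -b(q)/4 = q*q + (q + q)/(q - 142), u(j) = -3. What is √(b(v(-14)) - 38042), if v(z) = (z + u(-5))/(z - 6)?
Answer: I*√30319186125081/28230 ≈ 195.05*I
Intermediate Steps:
v(z) = (-3 + z)/(-6 + z) (v(z) = (z - 3)/(z - 6) = (-3 + z)/(-6 + z))
b(q) = -4*q² - 8*q/(-142 + q) (b(q) = -4*(q*q + (q + q)/(q - 142)) = -4*(q² + (2*q)/(-142 + q)) = -4*(q² + 2*q/(-142 + q)) = -4*q² - 8*q/(-142 + q))
√(b(v(-14)) - 38042) = √(4*((-3 - 14)/(-6 - 14))*(-2 - ((-3 - 14)/(-6 - 14))² + 142*((-3 - 14)/(-6 - 14)))/(-142 + (-3 - 14)/(-6 - 14)) - 38042) = √(4*(-17/(-20))*(-2 - (-17/(-20))² + 142*(-17/(-20)))/(-142 - 17/(-20)) - 38042) = √(4*(-1/20*(-17))*(-2 - (-1/20*(-17))² + 142*(-1/20*(-17)))/(-142 - 1/20*(-17)) - 38042) = √(4*(17/20)*(-2 - (17/20)² + 142*(17/20))/(-142 + 17/20) - 38042) = √(4*(17/20)*(-2 - 1*289/400 + 1207/10)/(-2823/20) - 38042) = √(4*(17/20)*(-20/2823)*(-2 - 289/400 + 1207/10) - 38042) = √(4*(17/20)*(-20/2823)*(47191/400) - 38042) = √(-802247/282300 - 38042) = √(-10740058847/282300) = I*√30319186125081/28230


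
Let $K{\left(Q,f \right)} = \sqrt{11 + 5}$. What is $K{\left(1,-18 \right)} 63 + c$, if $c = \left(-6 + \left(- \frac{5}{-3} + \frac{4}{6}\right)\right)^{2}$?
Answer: $\frac{2389}{9} \approx 265.44$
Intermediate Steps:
$K{\left(Q,f \right)} = 4$ ($K{\left(Q,f \right)} = \sqrt{16} = 4$)
$c = \frac{121}{9}$ ($c = \left(-6 + \left(\left(-5\right) \left(- \frac{1}{3}\right) + 4 \cdot \frac{1}{6}\right)\right)^{2} = \left(-6 + \left(\frac{5}{3} + \frac{2}{3}\right)\right)^{2} = \left(-6 + \frac{7}{3}\right)^{2} = \left(- \frac{11}{3}\right)^{2} = \frac{121}{9} \approx 13.444$)
$K{\left(1,-18 \right)} 63 + c = 4 \cdot 63 + \frac{121}{9} = 252 + \frac{121}{9} = \frac{2389}{9}$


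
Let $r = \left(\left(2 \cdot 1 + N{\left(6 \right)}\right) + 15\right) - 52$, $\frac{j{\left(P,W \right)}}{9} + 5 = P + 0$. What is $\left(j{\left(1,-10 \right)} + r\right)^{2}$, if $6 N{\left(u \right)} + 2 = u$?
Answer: $\frac{44521}{9} \approx 4946.8$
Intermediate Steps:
$j{\left(P,W \right)} = -45 + 9 P$ ($j{\left(P,W \right)} = -45 + 9 \left(P + 0\right) = -45 + 9 P$)
$N{\left(u \right)} = - \frac{1}{3} + \frac{u}{6}$
$r = - \frac{103}{3}$ ($r = \left(\left(2 \cdot 1 + \left(- \frac{1}{3} + \frac{1}{6} \cdot 6\right)\right) + 15\right) - 52 = \left(\left(2 + \left(- \frac{1}{3} + 1\right)\right) + 15\right) - 52 = \left(\left(2 + \frac{2}{3}\right) + 15\right) - 52 = \left(\frac{8}{3} + 15\right) - 52 = \frac{53}{3} - 52 = - \frac{103}{3} \approx -34.333$)
$\left(j{\left(1,-10 \right)} + r\right)^{2} = \left(\left(-45 + 9 \cdot 1\right) - \frac{103}{3}\right)^{2} = \left(\left(-45 + 9\right) - \frac{103}{3}\right)^{2} = \left(-36 - \frac{103}{3}\right)^{2} = \left(- \frac{211}{3}\right)^{2} = \frac{44521}{9}$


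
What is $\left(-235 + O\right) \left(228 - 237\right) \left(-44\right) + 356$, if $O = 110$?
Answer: $-49144$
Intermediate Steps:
$\left(-235 + O\right) \left(228 - 237\right) \left(-44\right) + 356 = \left(-235 + 110\right) \left(228 - 237\right) \left(-44\right) + 356 = \left(-125\right) \left(-9\right) \left(-44\right) + 356 = 1125 \left(-44\right) + 356 = -49500 + 356 = -49144$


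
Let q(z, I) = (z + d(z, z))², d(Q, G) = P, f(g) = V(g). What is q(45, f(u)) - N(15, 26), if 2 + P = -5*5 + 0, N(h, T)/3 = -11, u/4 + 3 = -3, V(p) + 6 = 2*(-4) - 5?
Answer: 357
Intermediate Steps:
V(p) = -19 (V(p) = -6 + (2*(-4) - 5) = -6 + (-8 - 5) = -6 - 13 = -19)
u = -24 (u = -12 + 4*(-3) = -12 - 12 = -24)
N(h, T) = -33 (N(h, T) = 3*(-11) = -33)
f(g) = -19
P = -27 (P = -2 + (-5*5 + 0) = -2 + (-25 + 0) = -2 - 25 = -27)
d(Q, G) = -27
q(z, I) = (-27 + z)² (q(z, I) = (z - 27)² = (-27 + z)²)
q(45, f(u)) - N(15, 26) = (-27 + 45)² - 1*(-33) = 18² + 33 = 324 + 33 = 357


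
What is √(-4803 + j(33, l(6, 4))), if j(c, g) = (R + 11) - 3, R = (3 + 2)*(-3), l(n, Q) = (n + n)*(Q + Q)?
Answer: I*√4810 ≈ 69.354*I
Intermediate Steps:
l(n, Q) = 4*Q*n (l(n, Q) = (2*n)*(2*Q) = 4*Q*n)
R = -15 (R = 5*(-3) = -15)
j(c, g) = -7 (j(c, g) = (-15 + 11) - 3 = -4 - 3 = -7)
√(-4803 + j(33, l(6, 4))) = √(-4803 - 7) = √(-4810) = I*√4810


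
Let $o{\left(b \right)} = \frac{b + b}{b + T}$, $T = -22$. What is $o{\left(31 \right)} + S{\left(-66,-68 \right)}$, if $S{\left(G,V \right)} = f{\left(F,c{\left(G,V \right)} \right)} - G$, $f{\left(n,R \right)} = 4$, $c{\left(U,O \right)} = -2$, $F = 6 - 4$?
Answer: $\frac{692}{9} \approx 76.889$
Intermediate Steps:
$F = 2$ ($F = 6 - 4 = 2$)
$S{\left(G,V \right)} = 4 - G$
$o{\left(b \right)} = \frac{2 b}{-22 + b}$ ($o{\left(b \right)} = \frac{b + b}{b - 22} = \frac{2 b}{-22 + b}$)
$o{\left(31 \right)} + S{\left(-66,-68 \right)} = 2 \cdot 31 \frac{1}{-22 + 31} + \left(4 - -66\right) = 2 \cdot 31 \cdot \frac{1}{9} + \left(4 + 66\right) = 2 \cdot 31 \cdot \frac{1}{9} + 70 = \frac{62}{9} + 70 = \frac{692}{9}$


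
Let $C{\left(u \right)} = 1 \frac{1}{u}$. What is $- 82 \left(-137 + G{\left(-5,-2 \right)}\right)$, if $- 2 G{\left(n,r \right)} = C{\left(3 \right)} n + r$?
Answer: $\frac{33251}{3} \approx 11084.0$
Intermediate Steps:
$C{\left(u \right)} = \frac{1}{u}$
$G{\left(n,r \right)} = - \frac{r}{2} - \frac{n}{6}$ ($G{\left(n,r \right)} = - \frac{\frac{n}{3} + r}{2} = - \frac{r + \frac{n}{3}}{2} = - \frac{r}{2} - \frac{n}{6}$)
$- 82 \left(-137 + G{\left(-5,-2 \right)}\right) = - 82 \left(-137 - - \frac{11}{6}\right) = - 82 \left(-137 + \left(1 + \frac{5}{6}\right)\right) = - 82 \left(-137 + \frac{11}{6}\right) = \left(-82\right) \left(- \frac{811}{6}\right) = \frac{33251}{3}$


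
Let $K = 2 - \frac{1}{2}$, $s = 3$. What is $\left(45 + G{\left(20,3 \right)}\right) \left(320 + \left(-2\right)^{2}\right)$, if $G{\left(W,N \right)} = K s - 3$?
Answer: $15066$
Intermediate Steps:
$K = \frac{3}{2}$ ($K = 2 - \frac{1}{2} = \frac{3}{2} \approx 1.5$)
$G{\left(W,N \right)} = \frac{3}{2}$ ($G{\left(W,N \right)} = \frac{3}{2} \cdot 3 - 3 = \frac{9}{2} - 3 = \frac{3}{2}$)
$\left(45 + G{\left(20,3 \right)}\right) \left(320 + \left(-2\right)^{2}\right) = \left(45 + \frac{3}{2}\right) \left(320 + \left(-2\right)^{2}\right) = \frac{93 \left(320 + 4\right)}{2} = \frac{93}{2} \cdot 324 = 15066$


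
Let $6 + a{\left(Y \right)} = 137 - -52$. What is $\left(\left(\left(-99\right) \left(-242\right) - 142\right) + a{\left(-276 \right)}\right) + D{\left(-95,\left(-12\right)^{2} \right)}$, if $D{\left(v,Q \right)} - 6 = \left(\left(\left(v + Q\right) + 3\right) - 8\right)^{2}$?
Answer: $25941$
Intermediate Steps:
$a{\left(Y \right)} = 183$ ($a{\left(Y \right)} = -6 + \left(137 - -52\right) = -6 + \left(137 + 52\right) = -6 + 189 = 183$)
$D{\left(v,Q \right)} = 6 + \left(-5 + Q + v\right)^{2}$ ($D{\left(v,Q \right)} = 6 + \left(\left(\left(v + Q\right) + 3\right) - 8\right)^{2} = 6 + \left(\left(\left(Q + v\right) + 3\right) - 8\right)^{2} = 6 + \left(\left(3 + Q + v\right) - 8\right)^{2} = 6 + \left(-5 + Q + v\right)^{2}$)
$\left(\left(\left(-99\right) \left(-242\right) - 142\right) + a{\left(-276 \right)}\right) + D{\left(-95,\left(-12\right)^{2} \right)} = \left(\left(\left(-99\right) \left(-242\right) - 142\right) + 183\right) + \left(6 + \left(-5 + \left(-12\right)^{2} - 95\right)^{2}\right) = \left(\left(23958 - 142\right) + 183\right) + \left(6 + \left(-5 + 144 - 95\right)^{2}\right) = \left(23816 + 183\right) + \left(6 + 44^{2}\right) = 23999 + \left(6 + 1936\right) = 23999 + 1942 = 25941$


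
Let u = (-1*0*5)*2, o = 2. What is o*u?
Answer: 0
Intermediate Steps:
u = 0 (u = (0*5)*2 = 0*2 = 0)
o*u = 2*0 = 0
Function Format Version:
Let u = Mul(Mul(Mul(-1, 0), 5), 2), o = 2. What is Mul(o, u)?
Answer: 0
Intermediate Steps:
u = 0 (u = Mul(Mul(0, 5), 2) = Mul(0, 2) = 0)
Mul(o, u) = Mul(2, 0) = 0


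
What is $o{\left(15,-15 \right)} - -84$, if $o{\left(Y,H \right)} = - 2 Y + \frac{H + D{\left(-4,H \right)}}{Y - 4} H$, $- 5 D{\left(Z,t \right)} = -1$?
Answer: $\frac{816}{11} \approx 74.182$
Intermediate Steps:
$D{\left(Z,t \right)} = \frac{1}{5}$ ($D{\left(Z,t \right)} = \left(- \frac{1}{5}\right) \left(-1\right) = \frac{1}{5}$)
$o{\left(Y,H \right)} = - 2 Y + \frac{H \left(\frac{1}{5} + H\right)}{-4 + Y}$ ($o{\left(Y,H \right)} = - 2 Y + \frac{H + \frac{1}{5}}{Y - 4} H = - 2 Y + \frac{\frac{1}{5} + H}{-4 + Y} H = - 2 Y + \frac{H \left(\frac{1}{5} + H\right)}{-4 + Y}$)
$o{\left(15,-15 \right)} - -84 = \frac{\left(-15\right)^{2} - 2 \cdot 15^{2} + 8 \cdot 15 + \frac{1}{5} \left(-15\right)}{-4 + 15} - -84 = \frac{225 - 450 + 120 - 3}{11} + 84 = \frac{1}{11} \left(-108\right) + 84 = - \frac{108}{11} + 84 = \frac{816}{11}$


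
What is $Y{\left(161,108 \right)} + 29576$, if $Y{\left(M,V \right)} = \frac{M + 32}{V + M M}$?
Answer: $\frac{769833897}{26029} \approx 29576.0$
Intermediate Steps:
$Y{\left(M,V \right)} = \frac{32 + M}{V + M^{2}}$
$Y{\left(161,108 \right)} + 29576 = \frac{32 + 161}{108 + 161^{2}} + 29576 = \frac{1}{108 + 25921} \cdot 193 + 29576 = \frac{1}{26029} \cdot 193 + 29576 = \frac{193}{26029} + 29576 = \frac{769833897}{26029}$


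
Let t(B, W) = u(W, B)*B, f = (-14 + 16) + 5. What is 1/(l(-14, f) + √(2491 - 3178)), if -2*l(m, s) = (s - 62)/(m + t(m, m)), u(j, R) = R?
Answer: 20020/91027777 - 132496*I*√687/91027777 ≈ 0.00021993 - 0.038151*I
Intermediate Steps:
f = 7 (f = 2 + 5 = 7)
t(B, W) = B² (t(B, W) = B*B = B²)
l(m, s) = -(-62 + s)/(2*(m + m²)) (l(m, s) = -(s - 62)/(2*(m + m²)) = -(-62 + s)/(2*(m + m²)))
1/(l(-14, f) + √(2491 - 3178)) = 1/((½)*(62 - 1*7)/(-14*(1 - 14)) + √(2491 - 3178)) = 1/((½)*(-1/14)*(62 - 7)/(-13) + √(-687)) = 1/((½)*(-1/14)*(-1/13)*55 + I*√687) = 1/(55/364 + I*√687)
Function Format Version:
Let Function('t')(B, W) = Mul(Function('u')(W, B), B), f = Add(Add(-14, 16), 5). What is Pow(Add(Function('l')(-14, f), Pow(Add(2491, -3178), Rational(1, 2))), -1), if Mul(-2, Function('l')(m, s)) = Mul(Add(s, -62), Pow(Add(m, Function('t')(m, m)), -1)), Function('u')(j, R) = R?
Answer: Add(Rational(20020, 91027777), Mul(Rational(-132496, 91027777), I, Pow(687, Rational(1, 2)))) ≈ Add(0.00021993, Mul(-0.038151, I))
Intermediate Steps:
f = 7 (f = Add(2, 5) = 7)
Function('t')(B, W) = Pow(B, 2) (Function('t')(B, W) = Mul(B, B) = Pow(B, 2))
Function('l')(m, s) = Mul(Rational(-1, 2), Pow(Add(m, Pow(m, 2)), -1), Add(-62, s)) (Function('l')(m, s) = Mul(Rational(-1, 2), Mul(Add(s, -62), Pow(Add(m, Pow(m, 2)), -1))) = Mul(Rational(-1, 2), Mul(Add(-62, s), Pow(Add(m, Pow(m, 2)), -1))) = Mul(Rational(-1, 2), Mul(Pow(Add(m, Pow(m, 2)), -1), Add(-62, s))) = Mul(Rational(-1, 2), Pow(Add(m, Pow(m, 2)), -1), Add(-62, s)))
Pow(Add(Function('l')(-14, f), Pow(Add(2491, -3178), Rational(1, 2))), -1) = Pow(Add(Mul(Rational(1, 2), Pow(-14, -1), Pow(Add(1, -14), -1), Add(62, Mul(-1, 7))), Pow(Add(2491, -3178), Rational(1, 2))), -1) = Pow(Add(Mul(Rational(1, 2), Rational(-1, 14), Pow(-13, -1), Add(62, -7)), Pow(-687, Rational(1, 2))), -1) = Pow(Add(Mul(Rational(1, 2), Rational(-1, 14), Rational(-1, 13), 55), Mul(I, Pow(687, Rational(1, 2)))), -1) = Pow(Add(Rational(55, 364), Mul(I, Pow(687, Rational(1, 2)))), -1)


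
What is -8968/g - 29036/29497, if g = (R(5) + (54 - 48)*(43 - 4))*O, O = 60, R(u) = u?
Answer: -170226334/105746745 ≈ -1.6098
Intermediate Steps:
g = 14340 (g = (5 + (54 - 48)*(43 - 4))*60 = (5 + 6*39)*60 = (5 + 234)*60 = 239*60 = 14340)
-8968/g - 29036/29497 = -8968/14340 - 29036/29497 = -8968*1/14340 - 29036*1/29497 = -2242/3585 - 29036/29497 = -170226334/105746745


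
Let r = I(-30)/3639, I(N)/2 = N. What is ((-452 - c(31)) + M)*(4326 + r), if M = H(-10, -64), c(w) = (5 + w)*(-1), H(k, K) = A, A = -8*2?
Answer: -2266884576/1213 ≈ -1.8688e+6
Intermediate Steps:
I(N) = 2*N
A = -16
H(k, K) = -16
c(w) = -5 - w
M = -16
r = -20/1213 (r = (2*(-30))/3639 = -60*1/3639 = -20/1213 ≈ -0.016488)
((-452 - c(31)) + M)*(4326 + r) = ((-452 - (-5 - 1*31)) - 16)*(4326 - 20/1213) = ((-452 - (-5 - 31)) - 16)*(5247418/1213) = ((-452 - 1*(-36)) - 16)*(5247418/1213) = ((-452 + 36) - 16)*(5247418/1213) = (-416 - 16)*(5247418/1213) = -432*5247418/1213 = -2266884576/1213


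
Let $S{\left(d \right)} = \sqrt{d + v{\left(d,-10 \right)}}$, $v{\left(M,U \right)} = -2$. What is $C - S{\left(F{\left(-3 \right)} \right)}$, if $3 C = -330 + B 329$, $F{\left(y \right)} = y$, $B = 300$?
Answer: $32790 - i \sqrt{5} \approx 32790.0 - 2.2361 i$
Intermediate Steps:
$S{\left(d \right)} = \sqrt{-2 + d}$ ($S{\left(d \right)} = \sqrt{d - 2} = \sqrt{-2 + d}$)
$C = 32790$ ($C = \frac{-330 + 300 \cdot 329}{3} = \frac{-330 + 98700}{3} = \frac{1}{3} \cdot 98370 = 32790$)
$C - S{\left(F{\left(-3 \right)} \right)} = 32790 - \sqrt{-2 - 3} = 32790 - \sqrt{-5} = 32790 - i \sqrt{5}$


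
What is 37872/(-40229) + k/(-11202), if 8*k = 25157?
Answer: -4405978105/3605162064 ≈ -1.2221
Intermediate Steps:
k = 25157/8 (k = (⅛)*25157 = 25157/8 ≈ 3144.6)
37872/(-40229) + k/(-11202) = 37872/(-40229) + (25157/8)/(-11202) = 37872*(-1/40229) + (25157/8)*(-1/11202) = -37872/40229 - 25157/89616 = -4405978105/3605162064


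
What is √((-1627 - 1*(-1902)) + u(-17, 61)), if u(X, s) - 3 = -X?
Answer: √295 ≈ 17.176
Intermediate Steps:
u(X, s) = 3 - X
√((-1627 - 1*(-1902)) + u(-17, 61)) = √((-1627 - 1*(-1902)) + (3 - 1*(-17))) = √((-1627 + 1902) + (3 + 17)) = √(275 + 20) = √295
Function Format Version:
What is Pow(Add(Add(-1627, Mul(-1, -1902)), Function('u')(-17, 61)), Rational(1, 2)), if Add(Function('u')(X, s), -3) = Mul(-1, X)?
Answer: Pow(295, Rational(1, 2)) ≈ 17.176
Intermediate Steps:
Function('u')(X, s) = Add(3, Mul(-1, X))
Pow(Add(Add(-1627, Mul(-1, -1902)), Function('u')(-17, 61)), Rational(1, 2)) = Pow(Add(Add(-1627, Mul(-1, -1902)), Add(3, Mul(-1, -17))), Rational(1, 2)) = Pow(Add(Add(-1627, 1902), Add(3, 17)), Rational(1, 2)) = Pow(Add(275, 20), Rational(1, 2)) = Pow(295, Rational(1, 2))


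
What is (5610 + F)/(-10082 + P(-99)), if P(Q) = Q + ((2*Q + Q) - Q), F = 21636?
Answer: -27246/10379 ≈ -2.6251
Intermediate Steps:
P(Q) = 3*Q (P(Q) = Q + (3*Q - Q) = Q + 2*Q = 3*Q)
(5610 + F)/(-10082 + P(-99)) = (5610 + 21636)/(-10082 + 3*(-99)) = 27246/(-10082 - 297) = 27246/(-10379) = 27246*(-1/10379) = -27246/10379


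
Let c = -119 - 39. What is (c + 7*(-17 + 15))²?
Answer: 29584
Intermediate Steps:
c = -158
(c + 7*(-17 + 15))² = (-158 + 7*(-17 + 15))² = (-158 + 7*(-2))² = (-158 - 14)² = (-172)² = 29584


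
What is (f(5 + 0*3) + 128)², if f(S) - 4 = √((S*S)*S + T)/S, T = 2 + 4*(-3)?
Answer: (660 + √115)²/25 ≈ 17995.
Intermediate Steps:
T = -10 (T = 2 - 12 = -10)
f(S) = 4 + √(-10 + S³)/S (f(S) = 4 + √((S*S)*S - 10)/S = 4 + √(S²*S - 10)/S = 4 + √(S³ - 10)/S = 4 + √(-10 + S³)/S)
(f(5 + 0*3) + 128)² = ((4 + √(-10 + (5 + 0*3)³)/(5 + 0*3)) + 128)² = ((4 + √(-10 + (5 + 0)³)/(5 + 0)) + 128)² = ((4 + √(-10 + 5³)/5) + 128)² = ((4 + √(-10 + 125)/5) + 128)² = ((4 + √115/5) + 128)² = (132 + √115/5)²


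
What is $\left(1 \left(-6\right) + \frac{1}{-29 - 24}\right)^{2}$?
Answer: $\frac{101761}{2809} \approx 36.227$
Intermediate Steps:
$\left(1 \left(-6\right) + \frac{1}{-29 - 24}\right)^{2} = \left(-6 + \frac{1}{-53}\right)^{2} = \left(-6 - \frac{1}{53}\right)^{2} = \left(- \frac{319}{53}\right)^{2} = \frac{101761}{2809}$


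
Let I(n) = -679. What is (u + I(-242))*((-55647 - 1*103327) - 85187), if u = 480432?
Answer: -117136972233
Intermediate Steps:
(u + I(-242))*((-55647 - 1*103327) - 85187) = (480432 - 679)*((-55647 - 1*103327) - 85187) = 479753*((-55647 - 103327) - 85187) = 479753*(-158974 - 85187) = 479753*(-244161) = -117136972233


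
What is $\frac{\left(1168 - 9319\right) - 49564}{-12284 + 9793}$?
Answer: $\frac{57715}{2491} \approx 23.169$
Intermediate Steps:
$\frac{\left(1168 - 9319\right) - 49564}{-12284 + 9793} = \frac{-8151 - 49564}{-2491} = \left(-57715\right) \left(- \frac{1}{2491}\right) = \frac{57715}{2491}$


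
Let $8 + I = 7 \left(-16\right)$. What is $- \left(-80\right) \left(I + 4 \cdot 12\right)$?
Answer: $-5760$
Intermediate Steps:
$I = -120$ ($I = -8 + 7 \left(-16\right) = -8 - 112 = -120$)
$- \left(-80\right) \left(I + 4 \cdot 12\right) = - \left(-80\right) \left(-120 + 4 \cdot 12\right) = - \left(-80\right) \left(-120 + 48\right) = - \left(-80\right) \left(-72\right) = \left(-1\right) 5760 = -5760$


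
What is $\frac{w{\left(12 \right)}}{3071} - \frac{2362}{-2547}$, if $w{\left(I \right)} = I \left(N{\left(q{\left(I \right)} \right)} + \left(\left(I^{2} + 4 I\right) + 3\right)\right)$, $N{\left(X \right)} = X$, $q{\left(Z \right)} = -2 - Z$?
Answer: $\frac{12785786}{7821837} \approx 1.6346$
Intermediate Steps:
$w{\left(I \right)} = I \left(1 + I^{2} + 3 I\right)$ ($w{\left(I \right)} = I \left(\left(-2 - I\right) + \left(\left(I^{2} + 4 I\right) + 3\right)\right) = I \left(\left(-2 - I\right) + \left(3 + I^{2} + 4 I\right)\right) = I \left(1 + I^{2} + 3 I\right)$)
$\frac{w{\left(12 \right)}}{3071} - \frac{2362}{-2547} = \frac{12 \left(1 + 12^{2} + 3 \cdot 12\right)}{3071} - \frac{2362}{-2547} = 12 \left(1 + 144 + 36\right) \frac{1}{3071} - - \frac{2362}{2547} = 12 \cdot 181 \cdot \frac{1}{3071} + \frac{2362}{2547} = 2172 \cdot \frac{1}{3071} + \frac{2362}{2547} = \frac{2172}{3071} + \frac{2362}{2547} = \frac{12785786}{7821837}$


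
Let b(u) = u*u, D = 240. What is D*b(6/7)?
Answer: 8640/49 ≈ 176.33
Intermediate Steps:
b(u) = u²
D*b(6/7) = 240*(6/7)² = 240*(36/49) = 8640/49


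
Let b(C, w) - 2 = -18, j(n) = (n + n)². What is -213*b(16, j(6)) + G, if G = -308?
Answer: 3100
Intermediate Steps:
j(n) = 4*n² (j(n) = (2*n)² = 4*n²)
b(C, w) = -16 (b(C, w) = 2 - 18 = -16)
-213*b(16, j(6)) + G = -213*(-16) - 308 = 3408 - 308 = 3100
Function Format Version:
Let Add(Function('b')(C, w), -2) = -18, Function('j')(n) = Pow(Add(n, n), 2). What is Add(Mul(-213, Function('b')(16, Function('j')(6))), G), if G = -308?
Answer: 3100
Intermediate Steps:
Function('j')(n) = Mul(4, Pow(n, 2)) (Function('j')(n) = Pow(Mul(2, n), 2) = Mul(4, Pow(n, 2)))
Function('b')(C, w) = -16 (Function('b')(C, w) = Add(2, -18) = -16)
Add(Mul(-213, Function('b')(16, Function('j')(6))), G) = Add(Mul(-213, -16), -308) = Add(3408, -308) = 3100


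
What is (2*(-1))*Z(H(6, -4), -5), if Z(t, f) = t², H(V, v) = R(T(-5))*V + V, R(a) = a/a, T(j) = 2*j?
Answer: -288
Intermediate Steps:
R(a) = 1
H(V, v) = 2*V (H(V, v) = 1*V + V = V + V = 2*V)
(2*(-1))*Z(H(6, -4), -5) = (2*(-1))*(2*6)² = -2*12² = -2*144 = -288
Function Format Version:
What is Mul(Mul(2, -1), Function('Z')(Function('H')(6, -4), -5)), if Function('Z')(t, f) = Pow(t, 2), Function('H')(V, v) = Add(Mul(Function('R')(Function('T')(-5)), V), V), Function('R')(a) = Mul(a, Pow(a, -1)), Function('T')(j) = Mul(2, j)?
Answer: -288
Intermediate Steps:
Function('R')(a) = 1
Function('H')(V, v) = Mul(2, V) (Function('H')(V, v) = Add(Mul(1, V), V) = Add(V, V) = Mul(2, V))
Mul(Mul(2, -1), Function('Z')(Function('H')(6, -4), -5)) = Mul(Mul(2, -1), Pow(Mul(2, 6), 2)) = Mul(-2, Pow(12, 2)) = Mul(-2, 144) = -288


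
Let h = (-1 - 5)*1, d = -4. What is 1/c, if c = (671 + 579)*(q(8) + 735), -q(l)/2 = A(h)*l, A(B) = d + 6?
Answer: 1/878750 ≈ 1.1380e-6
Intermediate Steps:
h = -6 (h = -6*1 = -6)
A(B) = 2 (A(B) = -4 + 6 = 2)
q(l) = -4*l
c = 878750 (c = (671 + 579)*(-4*8 + 735) = 1250*(-32 + 735) = 1250*703 = 878750)
1/c = 1/878750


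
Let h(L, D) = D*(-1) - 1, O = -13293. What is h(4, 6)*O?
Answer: 93051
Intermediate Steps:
h(L, D) = -1 - D (h(L, D) = -D - 1 = -1 - D)
h(4, 6)*O = (-1 - 1*6)*(-13293) = (-1 - 6)*(-13293) = -7*(-13293) = 93051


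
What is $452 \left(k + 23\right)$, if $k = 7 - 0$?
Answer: $13560$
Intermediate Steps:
$k = 7$ ($k = 7 + 0 = 7$)
$452 \left(k + 23\right) = 452 \left(7 + 23\right) = 452 \cdot 30 = 13560$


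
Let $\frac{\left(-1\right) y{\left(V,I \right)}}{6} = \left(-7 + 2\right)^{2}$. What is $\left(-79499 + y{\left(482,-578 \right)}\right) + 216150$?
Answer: $136501$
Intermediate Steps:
$y{\left(V,I \right)} = -150$ ($y{\left(V,I \right)} = - 6 \left(-7 + 2\right)^{2} = - 6 \left(-5\right)^{2} = \left(-6\right) 25 = -150$)
$\left(-79499 + y{\left(482,-578 \right)}\right) + 216150 = \left(-79499 - 150\right) + 216150 = -79649 + 216150 = 136501$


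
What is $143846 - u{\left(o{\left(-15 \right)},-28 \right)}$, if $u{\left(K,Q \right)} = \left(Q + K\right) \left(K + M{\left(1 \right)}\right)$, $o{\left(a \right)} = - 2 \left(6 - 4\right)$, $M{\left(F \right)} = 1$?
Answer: $143750$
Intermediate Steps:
$o{\left(a \right)} = -4$ ($o{\left(a \right)} = \left(-2\right) 2 = -4$)
$u{\left(K,Q \right)} = \left(1 + K\right) \left(K + Q\right)$ ($u{\left(K,Q \right)} = \left(Q + K\right) \left(K + 1\right) = \left(K + Q\right) \left(1 + K\right) = \left(1 + K\right) \left(K + Q\right)$)
$143846 - u{\left(o{\left(-15 \right)},-28 \right)} = 143846 - \left(-4 - 28 + \left(-4\right)^{2} - -112\right) = 143846 - \left(-4 - 28 + 16 + 112\right) = 143846 - 96 = 143750$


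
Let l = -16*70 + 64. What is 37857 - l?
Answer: 38913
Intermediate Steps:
l = -1056 (l = -1120 + 64 = -1056)
37857 - l = 37857 - 1*(-1056) = 37857 + 1056 = 38913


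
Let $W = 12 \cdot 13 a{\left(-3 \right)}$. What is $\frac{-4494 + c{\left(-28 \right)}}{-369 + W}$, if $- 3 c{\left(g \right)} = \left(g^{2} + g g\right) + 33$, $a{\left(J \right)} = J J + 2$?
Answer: $- \frac{15083}{4041} \approx -3.7325$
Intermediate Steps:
$a{\left(J \right)} = 2 + J^{2}$ ($a{\left(J \right)} = J^{2} + 2 = 2 + J^{2}$)
$c{\left(g \right)} = -11 - \frac{2 g^{2}}{3}$ ($c{\left(g \right)} = - \frac{\left(g^{2} + g g\right) + 33}{3} = - \frac{\left(g^{2} + g^{2}\right) + 33}{3} = - \frac{2 g^{2} + 33}{3} = - \frac{33 + 2 g^{2}}{3} = -11 - \frac{2 g^{2}}{3}$)
$W = 1716$ ($W = 12 \cdot 13 \left(2 + \left(-3\right)^{2}\right) = 156 \left(2 + 9\right) = 156 \cdot 11 = 1716$)
$\frac{-4494 + c{\left(-28 \right)}}{-369 + W} = \frac{-4494 - \left(11 + \frac{2 \left(-28\right)^{2}}{3}\right)}{-369 + 1716} = \frac{-4494 - \frac{1601}{3}}{1347} = \left(-4494 - \frac{1601}{3}\right) \frac{1}{1347} = \left(- \frac{15083}{3}\right) \frac{1}{1347} = - \frac{15083}{4041}$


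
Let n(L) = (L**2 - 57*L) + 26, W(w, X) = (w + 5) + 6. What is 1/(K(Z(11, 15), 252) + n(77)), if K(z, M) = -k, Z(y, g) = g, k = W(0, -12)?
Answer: 1/1555 ≈ 0.00064309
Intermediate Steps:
W(w, X) = 11 + w (W(w, X) = (5 + w) + 6 = 11 + w)
k = 11 (k = 11 + 0 = 11)
K(z, M) = -11 (K(z, M) = -1*11 = -11)
n(L) = 26 + L**2 - 57*L
1/(K(Z(11, 15), 252) + n(77)) = 1/(-11 + (26 + 77**2 - 57*77)) = 1/(-11 + (26 + 5929 - 4389)) = 1/(-11 + 1566) = 1/1555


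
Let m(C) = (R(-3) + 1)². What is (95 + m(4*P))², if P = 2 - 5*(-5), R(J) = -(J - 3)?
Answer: 20736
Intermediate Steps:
R(J) = 3 - J (R(J) = -(-3 + J) = 3 - J)
P = 27 (P = 2 + 25 = 27)
m(C) = 49 (m(C) = ((3 - 1*(-3)) + 1)² = ((3 + 3) + 1)² = (6 + 1)² = 7² = 49)
(95 + m(4*P))² = (95 + 49)² = 144² = 20736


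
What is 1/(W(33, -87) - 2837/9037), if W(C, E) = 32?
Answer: 9037/286347 ≈ 0.031560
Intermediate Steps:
1/(W(33, -87) - 2837/9037) = 1/(32 - 2837/9037) = 1/(286347/9037) = 9037/286347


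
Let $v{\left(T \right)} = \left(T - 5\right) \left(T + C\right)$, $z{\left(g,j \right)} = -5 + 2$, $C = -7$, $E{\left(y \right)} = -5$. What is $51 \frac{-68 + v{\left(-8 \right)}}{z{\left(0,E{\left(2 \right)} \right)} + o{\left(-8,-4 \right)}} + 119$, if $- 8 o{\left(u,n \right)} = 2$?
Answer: $- \frac{24361}{13} \approx -1873.9$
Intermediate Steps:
$o{\left(u,n \right)} = - \frac{1}{4}$ ($o{\left(u,n \right)} = \left(- \frac{1}{8}\right) 2 = - \frac{1}{4}$)
$z{\left(g,j \right)} = -3$
$v{\left(T \right)} = \left(-7 + T\right) \left(-5 + T\right)$ ($v{\left(T \right)} = \left(T - 5\right) \left(T - 7\right) = \left(-5 + T\right) \left(-7 + T\right) = \left(-7 + T\right) \left(-5 + T\right)$)
$51 \frac{-68 + v{\left(-8 \right)}}{z{\left(0,E{\left(2 \right)} \right)} + o{\left(-8,-4 \right)}} + 119 = 51 \frac{-68 + \left(35 + \left(-8\right)^{2} - -96\right)}{-3 - \frac{1}{4}} + 119 = 51 \frac{-68 + \left(35 + 64 + 96\right)}{- \frac{13}{4}} + 119 = 51 \left(-68 + 195\right) \left(- \frac{4}{13}\right) + 119 = 51 \cdot 127 \left(- \frac{4}{13}\right) + 119 = 51 \left(- \frac{508}{13}\right) + 119 = - \frac{25908}{13} + 119 = - \frac{24361}{13}$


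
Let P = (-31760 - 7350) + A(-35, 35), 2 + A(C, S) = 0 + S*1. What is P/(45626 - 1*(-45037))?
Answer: -39077/90663 ≈ -0.43101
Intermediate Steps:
A(C, S) = -2 + S (A(C, S) = -2 + (0 + S*1) = -2 + (0 + S) = -2 + S)
P = -39077 (P = (-31760 - 7350) + (-2 + 35) = -39110 + 33 = -39077)
P/(45626 - 1*(-45037)) = -39077/(45626 - 1*(-45037)) = -39077/(45626 + 45037) = -39077/90663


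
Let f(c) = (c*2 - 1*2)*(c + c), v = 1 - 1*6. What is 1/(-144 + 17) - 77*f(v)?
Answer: -1173481/127 ≈ -9240.0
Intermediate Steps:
v = -5 (v = 1 - 6 = -5)
f(c) = 2*c*(-2 + 2*c) (f(c) = (2*c - 2)*(2*c) = (-2 + 2*c)*(2*c) = 2*c*(-2 + 2*c))
1/(-144 + 17) - 77*f(v) = 1/(-144 + 17) - 308*(-5)*(-1 - 5) = 1/(-127) - 308*(-5)*(-6) = -1/127 - 77*120 = -1/127 - 9240 = -1173481/127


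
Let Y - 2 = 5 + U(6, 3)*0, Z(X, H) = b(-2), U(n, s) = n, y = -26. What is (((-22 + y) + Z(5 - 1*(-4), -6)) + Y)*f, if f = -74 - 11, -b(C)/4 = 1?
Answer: 3825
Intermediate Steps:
b(C) = -4 (b(C) = -4*1 = -4)
Z(X, H) = -4
f = -85
Y = 7 (Y = 2 + (5 + 6*0) = 2 + (5 + 0) = 2 + 5 = 7)
(((-22 + y) + Z(5 - 1*(-4), -6)) + Y)*f = (((-22 - 26) - 4) + 7)*(-85) = ((-48 - 4) + 7)*(-85) = (-52 + 7)*(-85) = -45*(-85) = 3825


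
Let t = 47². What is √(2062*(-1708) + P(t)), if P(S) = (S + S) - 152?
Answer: I*√3517630 ≈ 1875.5*I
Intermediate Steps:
t = 2209
P(S) = -152 + 2*S (P(S) = 2*S - 152 = -152 + 2*S)
√(2062*(-1708) + P(t)) = √(2062*(-1708) + (-152 + 2*2209)) = √(-3521896 + (-152 + 4418)) = √(-3521896 + 4266) = √(-3517630) = I*√3517630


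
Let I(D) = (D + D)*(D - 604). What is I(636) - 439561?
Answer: -398857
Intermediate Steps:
I(D) = 2*D*(-604 + D) (I(D) = (2*D)*(-604 + D) = 2*D*(-604 + D))
I(636) - 439561 = 2*636*(-604 + 636) - 439561 = 2*636*32 - 439561 = 40704 - 439561 = -398857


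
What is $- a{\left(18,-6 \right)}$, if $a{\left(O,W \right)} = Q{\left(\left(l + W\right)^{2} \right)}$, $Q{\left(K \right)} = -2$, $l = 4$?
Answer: $2$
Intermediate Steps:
$a{\left(O,W \right)} = -2$
$- a{\left(18,-6 \right)} = \left(-1\right) \left(-2\right) = 2$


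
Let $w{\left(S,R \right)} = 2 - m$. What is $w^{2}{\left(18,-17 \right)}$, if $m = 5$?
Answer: $9$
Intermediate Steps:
$w{\left(S,R \right)} = -3$ ($w{\left(S,R \right)} = 2 - 5 = -3$)
$w^{2}{\left(18,-17 \right)} = \left(-3\right)^{2} = 9$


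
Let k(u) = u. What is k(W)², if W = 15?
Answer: 225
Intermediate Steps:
k(W)² = 15² = 225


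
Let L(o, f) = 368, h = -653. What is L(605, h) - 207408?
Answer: -207040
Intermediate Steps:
L(605, h) - 207408 = 368 - 207408 = -207040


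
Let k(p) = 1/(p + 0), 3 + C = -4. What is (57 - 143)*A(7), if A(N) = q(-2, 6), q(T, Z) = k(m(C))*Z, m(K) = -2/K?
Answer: -1806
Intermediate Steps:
C = -7 (C = -3 - 4 = -7)
k(p) = 1/p
q(T, Z) = 7*Z/2 (q(T, Z) = Z/((-2/(-7))) = Z/((-2*(-⅐))) = Z/(2/7) = 7*Z/2)
A(N) = 21 (A(N) = (7/2)*6 = 21)
(57 - 143)*A(7) = (57 - 143)*21 = -86*21 = -1806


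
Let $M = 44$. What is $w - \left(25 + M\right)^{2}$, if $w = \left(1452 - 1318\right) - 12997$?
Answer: $-17624$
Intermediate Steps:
$w = -12863$ ($w = 134 - 12997 = -12863$)
$w - \left(25 + M\right)^{2} = -12863 - \left(25 + 44\right)^{2} = -12863 - 69^{2} = -12863 - 4761 = -17624$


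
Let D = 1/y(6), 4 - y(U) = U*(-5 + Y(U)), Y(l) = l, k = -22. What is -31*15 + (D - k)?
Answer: -887/2 ≈ -443.50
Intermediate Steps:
y(U) = 4 - U*(-5 + U)
D = -½ (D = 1/(4 - 1*6² + 5*6) = 1/(4 - 1*36 + 30) = 1/(4 - 36 + 30) = 1/(-2) = 1*(-½) = -½ ≈ -0.50000)
-31*15 + (D - k) = -31*15 + (-½ - 1*(-22)) = -465 + (-½ + 22) = -465 + 43/2 = -887/2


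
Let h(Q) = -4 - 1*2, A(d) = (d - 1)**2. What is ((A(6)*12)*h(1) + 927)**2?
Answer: 762129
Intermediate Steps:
A(d) = (-1 + d)**2
h(Q) = -6 (h(Q) = -4 - 2 = -6)
((A(6)*12)*h(1) + 927)**2 = (((-1 + 6)**2*12)*(-6) + 927)**2 = ((5**2*12)*(-6) + 927)**2 = ((25*12)*(-6) + 927)**2 = (300*(-6) + 927)**2 = (-1800 + 927)**2 = (-873)**2 = 762129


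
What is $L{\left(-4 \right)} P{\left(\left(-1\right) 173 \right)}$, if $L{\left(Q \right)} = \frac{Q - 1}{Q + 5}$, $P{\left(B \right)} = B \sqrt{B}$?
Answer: $865 i \sqrt{173} \approx 11377.0 i$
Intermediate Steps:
$P{\left(B \right)} = B^{\frac{3}{2}}$
$L{\left(Q \right)} = \frac{-1 + Q}{5 + Q}$
$L{\left(-4 \right)} P{\left(\left(-1\right) 173 \right)} = \frac{-1 - 4}{5 - 4} \left(\left(-1\right) 173\right)^{\frac{3}{2}} = 1^{-1} \left(-5\right) \left(-173\right)^{\frac{3}{2}} = 1 \left(-5\right) \left(- 173 i \sqrt{173}\right) = - 5 \left(- 173 i \sqrt{173}\right) = 865 i \sqrt{173}$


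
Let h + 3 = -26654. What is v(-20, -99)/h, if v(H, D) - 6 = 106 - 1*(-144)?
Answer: -256/26657 ≈ -0.0096035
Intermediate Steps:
h = -26657 (h = -3 - 26654 = -26657)
v(H, D) = 256 (v(H, D) = 6 + (106 - 1*(-144)) = 6 + (106 + 144) = 6 + 250 = 256)
v(-20, -99)/h = 256/(-26657) = 256*(-1/26657) = -256/26657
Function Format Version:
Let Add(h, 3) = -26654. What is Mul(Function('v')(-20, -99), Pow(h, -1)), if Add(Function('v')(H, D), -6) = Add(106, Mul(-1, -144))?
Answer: Rational(-256, 26657) ≈ -0.0096035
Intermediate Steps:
h = -26657 (h = Add(-3, -26654) = -26657)
Function('v')(H, D) = 256 (Function('v')(H, D) = Add(6, Add(106, Mul(-1, -144))) = Add(6, Add(106, 144)) = Add(6, 250) = 256)
Mul(Function('v')(-20, -99), Pow(h, -1)) = Mul(256, Pow(-26657, -1)) = Mul(256, Rational(-1, 26657)) = Rational(-256, 26657)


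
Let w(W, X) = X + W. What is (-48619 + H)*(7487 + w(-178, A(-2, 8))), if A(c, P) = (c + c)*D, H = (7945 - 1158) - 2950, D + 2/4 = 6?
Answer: -326326434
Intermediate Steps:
D = 11/2 (D = -½ + 6 = 11/2 ≈ 5.5000)
H = 3837 (H = 6787 - 2950 = 3837)
A(c, P) = 11*c (A(c, P) = (c + c)*(11/2) = (2*c)*(11/2) = 11*c)
w(W, X) = W + X
(-48619 + H)*(7487 + w(-178, A(-2, 8))) = (-48619 + 3837)*(7487 + (-178 + 11*(-2))) = -44782*(7487 + (-178 - 22)) = -44782*(7487 - 200) = -44782*7287 = -326326434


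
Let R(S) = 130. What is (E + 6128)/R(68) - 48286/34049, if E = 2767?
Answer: 59317735/885274 ≈ 67.005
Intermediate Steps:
(E + 6128)/R(68) - 48286/34049 = (2767 + 6128)/130 - 48286/34049 = 8895*(1/130) - 48286*1/34049 = 1779/26 - 48286/34049 = 59317735/885274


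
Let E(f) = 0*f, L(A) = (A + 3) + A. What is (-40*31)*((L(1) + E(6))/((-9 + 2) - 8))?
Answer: 1240/3 ≈ 413.33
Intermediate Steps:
L(A) = 3 + 2*A (L(A) = (3 + A) + A = 3 + 2*A)
E(f) = 0
(-40*31)*((L(1) + E(6))/((-9 + 2) - 8)) = (-40*31)*(((3 + 2*1) + 0)/((-9 + 2) - 8)) = -1240*((3 + 2) + 0)/(-7 - 8) = -1240*(5 + 0)/(-15) = -6200*(-1)/15 = -1240*(-1/3) = 1240/3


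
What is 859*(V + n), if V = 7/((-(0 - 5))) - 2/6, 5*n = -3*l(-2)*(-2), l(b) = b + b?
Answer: -48104/15 ≈ -3206.9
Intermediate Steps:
l(b) = 2*b
n = -24/5 (n = (-6*(-2)*(-2))/5 = (-3*(-4)*(-2))/5 = (12*(-2))/5 = (⅕)*(-24) = -24/5 ≈ -4.8000)
V = 16/15 (V = 7/((-1*(-5))) - 2*⅙ = 7/5 - ⅓ = 16/15 ≈ 1.0667)
859*(V + n) = 859*(16/15 - 24/5) = 859*(-56/15) = -48104/15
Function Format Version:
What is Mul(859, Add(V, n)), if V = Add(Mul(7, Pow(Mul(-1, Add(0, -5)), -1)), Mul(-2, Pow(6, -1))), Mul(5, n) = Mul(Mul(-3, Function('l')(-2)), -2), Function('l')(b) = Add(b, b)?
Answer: Rational(-48104, 15) ≈ -3206.9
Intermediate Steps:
Function('l')(b) = Mul(2, b)
n = Rational(-24, 5) (n = Mul(Rational(1, 5), Mul(Mul(-3, Mul(2, -2)), -2)) = Mul(Rational(1, 5), Mul(Mul(-3, -4), -2)) = Mul(Rational(1, 5), Mul(12, -2)) = Mul(Rational(1, 5), -24) = Rational(-24, 5) ≈ -4.8000)
V = Rational(16, 15) (V = Add(Mul(7, Pow(Mul(-1, -5), -1)), Mul(-2, Rational(1, 6))) = Add(Mul(7, Pow(5, -1)), Rational(-1, 3)) = Add(Mul(7, Rational(1, 5)), Rational(-1, 3)) = Add(Rational(7, 5), Rational(-1, 3)) = Rational(16, 15) ≈ 1.0667)
Mul(859, Add(V, n)) = Mul(859, Add(Rational(16, 15), Rational(-24, 5))) = Mul(859, Rational(-56, 15)) = Rational(-48104, 15)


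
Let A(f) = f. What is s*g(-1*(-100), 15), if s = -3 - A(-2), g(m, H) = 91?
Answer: -91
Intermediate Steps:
s = -1 (s = -3 - 1*(-2) = -3 + 2 = -1)
s*g(-1*(-100), 15) = -1*91 = -91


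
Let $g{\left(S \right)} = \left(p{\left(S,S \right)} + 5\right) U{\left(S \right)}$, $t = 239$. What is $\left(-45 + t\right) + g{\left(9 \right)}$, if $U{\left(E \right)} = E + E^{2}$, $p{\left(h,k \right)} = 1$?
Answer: $734$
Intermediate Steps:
$g{\left(S \right)} = 6 S \left(1 + S\right)$ ($g{\left(S \right)} = \left(1 + 5\right) S \left(1 + S\right) = 6 S \left(1 + S\right)$)
$\left(-45 + t\right) + g{\left(9 \right)} = \left(-45 + 239\right) + 6 \cdot 9 \left(1 + 9\right) = 194 + 6 \cdot 9 \cdot 10 = 194 + 540 = 734$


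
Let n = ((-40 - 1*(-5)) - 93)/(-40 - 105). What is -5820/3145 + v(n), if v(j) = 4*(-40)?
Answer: -101804/629 ≈ -161.85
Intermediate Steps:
n = 128/145 (n = ((-40 + 5) - 93)/(-145) = (-35 - 93)*(-1/145) = -128*(-1/145) = 128/145 ≈ 0.88276)
v(j) = -160
-5820/3145 + v(n) = -5820/3145 - 160 = -5820*1/3145 - 160 = -1164/629 - 160 = -101804/629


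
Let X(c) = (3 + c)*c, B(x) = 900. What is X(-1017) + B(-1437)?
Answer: 1032138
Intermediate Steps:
X(c) = c*(3 + c)
X(-1017) + B(-1437) = -1017*(3 - 1017) + 900 = -1017*(-1014) + 900 = 1031238 + 900 = 1032138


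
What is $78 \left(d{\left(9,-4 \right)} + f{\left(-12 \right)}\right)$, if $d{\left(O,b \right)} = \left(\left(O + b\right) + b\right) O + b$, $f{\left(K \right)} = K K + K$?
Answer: $10686$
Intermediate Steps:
$f{\left(K \right)} = K + K^{2}$ ($f{\left(K \right)} = K^{2} + K = K + K^{2}$)
$d{\left(O,b \right)} = b + O \left(O + 2 b\right)$ ($d{\left(O,b \right)} = \left(O + 2 b\right) O + b = O \left(O + 2 b\right) + b = b + O \left(O + 2 b\right)$)
$78 \left(d{\left(9,-4 \right)} + f{\left(-12 \right)}\right) = 78 \left(\left(-4 + 9^{2} + 2 \cdot 9 \left(-4\right)\right) - 12 \left(1 - 12\right)\right) = 78 \left(\left(-4 + 81 - 72\right) - -132\right) = 78 \left(5 + 132\right) = 78 \cdot 137 = 10686$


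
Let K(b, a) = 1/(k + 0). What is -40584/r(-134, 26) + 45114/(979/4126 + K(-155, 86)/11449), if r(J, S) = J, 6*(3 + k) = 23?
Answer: 715063268153472/3756529937 ≈ 1.9035e+5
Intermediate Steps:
k = 5/6 (k = -3 + (1/6)*23 = -3 + 23/6 = 5/6 ≈ 0.83333)
K(b, a) = 6/5 (K(b, a) = 1/(5/6 + 0) = 1/(5/6) = 6/5)
-40584/r(-134, 26) + 45114/(979/4126 + K(-155, 86)/11449) = -40584/(-134) + 45114/(979/4126 + (6/5)/11449) = -40584*(-1/134) + 45114/(979*(1/4126) + (6/5)*(1/11449)) = 20292/67 + 45114/(979/4126 + 6/57245) = 20292/67 + 45114/(56067611/236192870) = 20292/67 + 45114*(236192870/56067611) = 20292/67 + 10655605137180/56067611 = 715063268153472/3756529937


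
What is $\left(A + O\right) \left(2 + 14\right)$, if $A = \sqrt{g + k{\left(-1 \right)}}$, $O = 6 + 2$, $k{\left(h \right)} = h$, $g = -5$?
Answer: $128 + 16 i \sqrt{6} \approx 128.0 + 39.192 i$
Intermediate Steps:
$O = 8$
$A = i \sqrt{6}$ ($A = \sqrt{-5 - 1} = \sqrt{-6} = i \sqrt{6} \approx 2.4495 i$)
$\left(A + O\right) \left(2 + 14\right) = \left(i \sqrt{6} + 8\right) \left(2 + 14\right) = \left(8 + i \sqrt{6}\right) 16 = 128 + 16 i \sqrt{6}$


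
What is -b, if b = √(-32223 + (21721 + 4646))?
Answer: -4*I*√366 ≈ -76.525*I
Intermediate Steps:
b = 4*I*√366 (b = √(-32223 + 26367) = √(-5856) = 4*I*√366 ≈ 76.525*I)
-b = -4*I*√366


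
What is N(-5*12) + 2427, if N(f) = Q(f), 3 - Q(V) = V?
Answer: 2490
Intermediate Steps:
Q(V) = 3 - V
N(f) = 3 - f
N(-5*12) + 2427 = (3 - (-5)*12) + 2427 = (3 - 1*(-60)) + 2427 = (3 + 60) + 2427 = 63 + 2427 = 2490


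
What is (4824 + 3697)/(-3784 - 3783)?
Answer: -8521/7567 ≈ -1.1261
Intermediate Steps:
(4824 + 3697)/(-3784 - 3783) = 8521/(-7567) = 8521*(-1/7567) = -8521/7567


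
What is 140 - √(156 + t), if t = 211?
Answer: 140 - √367 ≈ 120.84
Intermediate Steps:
140 - √(156 + t) = 140 - √(156 + 211) = 140 - √367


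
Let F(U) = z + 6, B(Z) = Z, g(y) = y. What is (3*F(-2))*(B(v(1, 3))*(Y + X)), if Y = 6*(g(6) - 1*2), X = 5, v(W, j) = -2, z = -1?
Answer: -870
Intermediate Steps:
F(U) = 5 (F(U) = -1 + 6 = 5)
Y = 24 (Y = 6*(6 - 1*2) = 6*(6 - 2) = 6*4 = 24)
(3*F(-2))*(B(v(1, 3))*(Y + X)) = (3*5)*(-2*(24 + 5)) = 15*(-2*29) = 15*(-58) = -870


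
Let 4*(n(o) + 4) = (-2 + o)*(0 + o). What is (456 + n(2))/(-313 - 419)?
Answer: -113/183 ≈ -0.61749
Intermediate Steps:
n(o) = -4 + o*(-2 + o)/4 (n(o) = -4 + ((-2 + o)*(0 + o))/4 = -4 + ((-2 + o)*o)/4 = -4 + (o*(-2 + o))/4 = -4 + o*(-2 + o)/4)
(456 + n(2))/(-313 - 419) = (456 + (-4 - ½*2 + (¼)*2²))/(-313 - 419) = (456 + (-4 - 1 + (¼)*4))/(-732) = (456 + (-4 - 1 + 1))*(-1/732) = (456 - 4)*(-1/732) = 452*(-1/732) = -113/183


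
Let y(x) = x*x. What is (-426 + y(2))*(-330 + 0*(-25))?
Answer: 139260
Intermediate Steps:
y(x) = x**2
(-426 + y(2))*(-330 + 0*(-25)) = (-426 + 2**2)*(-330 + 0*(-25)) = (-426 + 4)*(-330 + 0) = -422*(-330) = 139260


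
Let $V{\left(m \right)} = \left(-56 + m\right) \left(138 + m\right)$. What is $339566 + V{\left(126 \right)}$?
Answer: $358046$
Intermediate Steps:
$339566 + V{\left(126 \right)} = 339566 + \left(-7728 + 126^{2} + 82 \cdot 126\right) = 339566 + \left(-7728 + 15876 + 10332\right) = 339566 + 18480 = 358046$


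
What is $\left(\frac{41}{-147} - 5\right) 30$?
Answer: $- \frac{7760}{49} \approx -158.37$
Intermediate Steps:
$\left(\frac{41}{-147} - 5\right) 30 = \left(41 \left(- \frac{1}{147}\right) - 5\right) 30 = \left(- \frac{41}{147} - 5\right) 30 = \left(- \frac{776}{147}\right) 30 = - \frac{7760}{49}$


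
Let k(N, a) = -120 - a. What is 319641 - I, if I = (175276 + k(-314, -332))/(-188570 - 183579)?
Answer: 118954253997/372149 ≈ 3.1964e+5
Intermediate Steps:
I = -175488/372149 (I = (175276 + (-120 - 1*(-332)))/(-188570 - 183579) = (175276 + (-120 + 332))/(-372149) = (175276 + 212)*(-1/372149) = 175488*(-1/372149) = -175488/372149 ≈ -0.47155)
319641 - I = 319641 - 1*(-175488/372149) = 319641 + 175488/372149 = 118954253997/372149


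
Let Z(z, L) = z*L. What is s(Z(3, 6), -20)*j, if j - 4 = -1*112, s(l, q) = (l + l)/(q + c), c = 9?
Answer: 3888/11 ≈ 353.45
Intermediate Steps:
Z(z, L) = L*z
s(l, q) = 2*l/(9 + q) (s(l, q) = (l + l)/(q + 9) = (2*l)/(9 + q) = 2*l/(9 + q))
j = -108 (j = 4 - 1*112 = 4 - 112 = -108)
s(Z(3, 6), -20)*j = (2*(6*3)/(9 - 20))*(-108) = (2*18/(-11))*(-108) = (2*18*(-1/11))*(-108) = -36/11*(-108) = 3888/11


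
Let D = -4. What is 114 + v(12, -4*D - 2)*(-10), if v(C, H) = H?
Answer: -26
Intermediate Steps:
114 + v(12, -4*D - 2)*(-10) = 114 + (-4*(-4) - 2)*(-10) = 114 + (16 - 2)*(-10) = 114 + 14*(-10) = 114 - 140 = -26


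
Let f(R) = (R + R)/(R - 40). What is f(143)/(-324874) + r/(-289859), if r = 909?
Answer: -1386358076/440875828859 ≈ -0.0031446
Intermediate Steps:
f(R) = 2*R/(-40 + R) (f(R) = (2*R)/(-40 + R) = 2*R/(-40 + R))
f(143)/(-324874) + r/(-289859) = (2*143/(-40 + 143))/(-324874) + 909/(-289859) = (2*143/103)*(-1/324874) + 909*(-1/289859) = (2*143*(1/103))*(-1/324874) - 909/289859 = (286/103)*(-1/324874) - 909/289859 = -13/1521001 - 909/289859 = -1386358076/440875828859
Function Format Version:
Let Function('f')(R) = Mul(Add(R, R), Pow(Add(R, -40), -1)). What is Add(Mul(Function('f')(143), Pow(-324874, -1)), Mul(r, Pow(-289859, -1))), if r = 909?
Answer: Rational(-1386358076, 440875828859) ≈ -0.0031446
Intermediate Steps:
Function('f')(R) = Mul(2, R, Pow(Add(-40, R), -1)) (Function('f')(R) = Mul(Mul(2, R), Pow(Add(-40, R), -1)) = Mul(2, R, Pow(Add(-40, R), -1)))
Add(Mul(Function('f')(143), Pow(-324874, -1)), Mul(r, Pow(-289859, -1))) = Add(Mul(Mul(2, 143, Pow(Add(-40, 143), -1)), Pow(-324874, -1)), Mul(909, Pow(-289859, -1))) = Add(Mul(Mul(2, 143, Pow(103, -1)), Rational(-1, 324874)), Mul(909, Rational(-1, 289859))) = Add(Mul(Mul(2, 143, Rational(1, 103)), Rational(-1, 324874)), Rational(-909, 289859)) = Add(Mul(Rational(286, 103), Rational(-1, 324874)), Rational(-909, 289859)) = Add(Rational(-13, 1521001), Rational(-909, 289859)) = Rational(-1386358076, 440875828859)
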